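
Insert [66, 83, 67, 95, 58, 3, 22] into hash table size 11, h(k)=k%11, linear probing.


Insert 66: h=0 -> slot 0
Insert 83: h=6 -> slot 6
Insert 67: h=1 -> slot 1
Insert 95: h=7 -> slot 7
Insert 58: h=3 -> slot 3
Insert 3: h=3, 1 probes -> slot 4
Insert 22: h=0, 2 probes -> slot 2

Table: [66, 67, 22, 58, 3, None, 83, 95, None, None, None]


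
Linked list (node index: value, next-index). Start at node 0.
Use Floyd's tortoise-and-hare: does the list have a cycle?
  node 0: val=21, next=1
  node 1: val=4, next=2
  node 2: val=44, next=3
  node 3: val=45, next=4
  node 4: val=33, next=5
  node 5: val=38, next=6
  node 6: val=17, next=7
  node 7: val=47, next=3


Floyd's tortoise (slow, +1) and hare (fast, +2):
  init: slow=0, fast=0
  step 1: slow=1, fast=2
  step 2: slow=2, fast=4
  step 3: slow=3, fast=6
  step 4: slow=4, fast=3
  step 5: slow=5, fast=5
  slow == fast at node 5: cycle detected

Cycle: yes


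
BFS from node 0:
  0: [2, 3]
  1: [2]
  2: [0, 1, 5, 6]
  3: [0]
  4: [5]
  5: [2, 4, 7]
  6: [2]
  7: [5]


Visit 0, enqueue [2, 3]
Visit 2, enqueue [1, 5, 6]
Visit 3, enqueue []
Visit 1, enqueue []
Visit 5, enqueue [4, 7]
Visit 6, enqueue []
Visit 4, enqueue []
Visit 7, enqueue []

BFS order: [0, 2, 3, 1, 5, 6, 4, 7]


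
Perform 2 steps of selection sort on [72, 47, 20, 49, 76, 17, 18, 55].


Initial: [72, 47, 20, 49, 76, 17, 18, 55]
Step 1: min=17 at 5
  Swap: [17, 47, 20, 49, 76, 72, 18, 55]
Step 2: min=18 at 6
  Swap: [17, 18, 20, 49, 76, 72, 47, 55]

After 2 steps: [17, 18, 20, 49, 76, 72, 47, 55]


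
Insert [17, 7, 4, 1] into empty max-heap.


Insert 17: [17]
Insert 7: [17, 7]
Insert 4: [17, 7, 4]
Insert 1: [17, 7, 4, 1]

Final heap: [17, 7, 4, 1]


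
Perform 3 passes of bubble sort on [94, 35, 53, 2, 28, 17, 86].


Initial: [94, 35, 53, 2, 28, 17, 86]
Pass 1: [35, 53, 2, 28, 17, 86, 94] (6 swaps)
Pass 2: [35, 2, 28, 17, 53, 86, 94] (3 swaps)
Pass 3: [2, 28, 17, 35, 53, 86, 94] (3 swaps)

After 3 passes: [2, 28, 17, 35, 53, 86, 94]


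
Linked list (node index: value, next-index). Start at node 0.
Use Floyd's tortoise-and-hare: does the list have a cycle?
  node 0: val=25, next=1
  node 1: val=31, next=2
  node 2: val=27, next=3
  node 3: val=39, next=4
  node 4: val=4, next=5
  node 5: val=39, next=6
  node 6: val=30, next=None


Floyd's tortoise (slow, +1) and hare (fast, +2):
  init: slow=0, fast=0
  step 1: slow=1, fast=2
  step 2: slow=2, fast=4
  step 3: slow=3, fast=6
  step 4: fast -> None, no cycle

Cycle: no


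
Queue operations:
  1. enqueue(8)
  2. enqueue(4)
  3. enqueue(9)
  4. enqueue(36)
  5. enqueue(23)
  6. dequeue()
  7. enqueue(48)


enqueue(8) -> [8]
enqueue(4) -> [8, 4]
enqueue(9) -> [8, 4, 9]
enqueue(36) -> [8, 4, 9, 36]
enqueue(23) -> [8, 4, 9, 36, 23]
dequeue()->8, [4, 9, 36, 23]
enqueue(48) -> [4, 9, 36, 23, 48]

Final queue: [4, 9, 36, 23, 48]


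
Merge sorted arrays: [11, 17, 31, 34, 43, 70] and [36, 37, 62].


Take 11 from A
Take 17 from A
Take 31 from A
Take 34 from A
Take 36 from B
Take 37 from B
Take 43 from A
Take 62 from B

Merged: [11, 17, 31, 34, 36, 37, 43, 62, 70]


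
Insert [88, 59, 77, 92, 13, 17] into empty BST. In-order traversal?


Insert 88: root
Insert 59: L from 88
Insert 77: L from 88 -> R from 59
Insert 92: R from 88
Insert 13: L from 88 -> L from 59
Insert 17: L from 88 -> L from 59 -> R from 13

In-order: [13, 17, 59, 77, 88, 92]


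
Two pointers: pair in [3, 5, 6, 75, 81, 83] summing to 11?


lo=0(3)+hi=5(83)=86
lo=0(3)+hi=4(81)=84
lo=0(3)+hi=3(75)=78
lo=0(3)+hi=2(6)=9
lo=1(5)+hi=2(6)=11

Yes: 5+6=11


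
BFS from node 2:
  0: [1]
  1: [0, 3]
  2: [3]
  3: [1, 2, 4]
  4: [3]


Visit 2, enqueue [3]
Visit 3, enqueue [1, 4]
Visit 1, enqueue [0]
Visit 4, enqueue []
Visit 0, enqueue []

BFS order: [2, 3, 1, 4, 0]


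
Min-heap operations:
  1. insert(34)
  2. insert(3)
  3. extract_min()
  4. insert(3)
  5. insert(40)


insert(34) -> [34]
insert(3) -> [3, 34]
extract_min()->3, [34]
insert(3) -> [3, 34]
insert(40) -> [3, 34, 40]

Final heap: [3, 34, 40]


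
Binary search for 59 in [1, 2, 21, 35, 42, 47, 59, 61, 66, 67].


Step 1: lo=0, hi=9, mid=4, val=42
Step 2: lo=5, hi=9, mid=7, val=61
Step 3: lo=5, hi=6, mid=5, val=47
Step 4: lo=6, hi=6, mid=6, val=59

Found at index 6


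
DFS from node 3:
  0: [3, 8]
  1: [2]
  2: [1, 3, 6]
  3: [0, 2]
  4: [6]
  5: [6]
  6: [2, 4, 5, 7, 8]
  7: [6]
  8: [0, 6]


Visit 3, push [2, 0]
Visit 0, push [8]
Visit 8, push [6]
Visit 6, push [7, 5, 4, 2]
Visit 2, push [1]
Visit 1, push []
Visit 4, push []
Visit 5, push []
Visit 7, push []

DFS order: [3, 0, 8, 6, 2, 1, 4, 5, 7]


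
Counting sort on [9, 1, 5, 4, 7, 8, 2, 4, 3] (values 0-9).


Input: [9, 1, 5, 4, 7, 8, 2, 4, 3]
Counts: [0, 1, 1, 1, 2, 1, 0, 1, 1, 1]

Sorted: [1, 2, 3, 4, 4, 5, 7, 8, 9]


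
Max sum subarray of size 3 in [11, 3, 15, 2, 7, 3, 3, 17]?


[0:3]: 29
[1:4]: 20
[2:5]: 24
[3:6]: 12
[4:7]: 13
[5:8]: 23

Max: 29 at [0:3]


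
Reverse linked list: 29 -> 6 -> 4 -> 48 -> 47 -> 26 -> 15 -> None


Step 1: curr=29, set curr.next=prev(None) | reversed so far: 29
Step 2: curr=6, set curr.next=prev(29) | reversed so far: 6 -> 29
Step 3: curr=4, set curr.next=prev(6) | reversed so far: 4 -> 6 -> 29
Step 4: curr=48, set curr.next=prev(4) | reversed so far: 48 -> 4 -> 6 -> 29
Step 5: curr=47, set curr.next=prev(48) | reversed so far: 47 -> 48 -> 4 -> 6 -> 29
Step 6: curr=26, set curr.next=prev(47) | reversed so far: 26 -> 47 -> 48 -> 4 -> 6 -> 29
Step 7: curr=15, set curr.next=prev(26) | reversed so far: 15 -> 26 -> 47 -> 48 -> 4 -> 6 -> 29

15 -> 26 -> 47 -> 48 -> 4 -> 6 -> 29 -> None


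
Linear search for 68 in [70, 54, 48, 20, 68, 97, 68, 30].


i=0: 70!=68
i=1: 54!=68
i=2: 48!=68
i=3: 20!=68
i=4: 68==68 found!

Found at 4, 5 comps


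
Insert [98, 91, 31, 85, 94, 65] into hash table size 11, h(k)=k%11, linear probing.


Insert 98: h=10 -> slot 10
Insert 91: h=3 -> slot 3
Insert 31: h=9 -> slot 9
Insert 85: h=8 -> slot 8
Insert 94: h=6 -> slot 6
Insert 65: h=10, 1 probes -> slot 0

Table: [65, None, None, 91, None, None, 94, None, 85, 31, 98]


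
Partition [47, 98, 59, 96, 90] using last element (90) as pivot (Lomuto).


Pivot: 90
  47 <= 90: advance i (no swap)
  59 <= 90: swap -> [47, 59, 98, 96, 90]
Place pivot at 2: [47, 59, 90, 96, 98]

Partitioned: [47, 59, 90, 96, 98]


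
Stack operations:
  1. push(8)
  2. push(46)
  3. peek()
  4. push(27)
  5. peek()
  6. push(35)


push(8) -> [8]
push(46) -> [8, 46]
peek()->46
push(27) -> [8, 46, 27]
peek()->27
push(35) -> [8, 46, 27, 35]

Final stack: [8, 46, 27, 35]


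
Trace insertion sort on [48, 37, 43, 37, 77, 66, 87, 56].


Initial: [48, 37, 43, 37, 77, 66, 87, 56]
Insert 37: [37, 48, 43, 37, 77, 66, 87, 56]
Insert 43: [37, 43, 48, 37, 77, 66, 87, 56]
Insert 37: [37, 37, 43, 48, 77, 66, 87, 56]
Insert 77: [37, 37, 43, 48, 77, 66, 87, 56]
Insert 66: [37, 37, 43, 48, 66, 77, 87, 56]
Insert 87: [37, 37, 43, 48, 66, 77, 87, 56]
Insert 56: [37, 37, 43, 48, 56, 66, 77, 87]

Sorted: [37, 37, 43, 48, 56, 66, 77, 87]


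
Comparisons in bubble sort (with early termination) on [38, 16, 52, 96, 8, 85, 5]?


Algorithm: bubble sort (with early termination)
Input: [38, 16, 52, 96, 8, 85, 5]
Sorted: [5, 8, 16, 38, 52, 85, 96]

21


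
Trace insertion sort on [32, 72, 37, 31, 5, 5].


Initial: [32, 72, 37, 31, 5, 5]
Insert 72: [32, 72, 37, 31, 5, 5]
Insert 37: [32, 37, 72, 31, 5, 5]
Insert 31: [31, 32, 37, 72, 5, 5]
Insert 5: [5, 31, 32, 37, 72, 5]
Insert 5: [5, 5, 31, 32, 37, 72]

Sorted: [5, 5, 31, 32, 37, 72]


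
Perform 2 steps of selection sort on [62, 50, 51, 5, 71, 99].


Initial: [62, 50, 51, 5, 71, 99]
Step 1: min=5 at 3
  Swap: [5, 50, 51, 62, 71, 99]
Step 2: min=50 at 1
  Swap: [5, 50, 51, 62, 71, 99]

After 2 steps: [5, 50, 51, 62, 71, 99]


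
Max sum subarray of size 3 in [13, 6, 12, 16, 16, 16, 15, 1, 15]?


[0:3]: 31
[1:4]: 34
[2:5]: 44
[3:6]: 48
[4:7]: 47
[5:8]: 32
[6:9]: 31

Max: 48 at [3:6]


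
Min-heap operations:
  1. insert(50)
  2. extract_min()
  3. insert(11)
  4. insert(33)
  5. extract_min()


insert(50) -> [50]
extract_min()->50, []
insert(11) -> [11]
insert(33) -> [11, 33]
extract_min()->11, [33]

Final heap: [33]


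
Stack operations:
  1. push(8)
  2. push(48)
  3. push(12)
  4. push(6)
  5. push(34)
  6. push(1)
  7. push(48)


push(8) -> [8]
push(48) -> [8, 48]
push(12) -> [8, 48, 12]
push(6) -> [8, 48, 12, 6]
push(34) -> [8, 48, 12, 6, 34]
push(1) -> [8, 48, 12, 6, 34, 1]
push(48) -> [8, 48, 12, 6, 34, 1, 48]

Final stack: [8, 48, 12, 6, 34, 1, 48]


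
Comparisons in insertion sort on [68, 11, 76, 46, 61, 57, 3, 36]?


Algorithm: insertion sort
Input: [68, 11, 76, 46, 61, 57, 3, 36]
Sorted: [3, 11, 36, 46, 57, 61, 68, 76]

24


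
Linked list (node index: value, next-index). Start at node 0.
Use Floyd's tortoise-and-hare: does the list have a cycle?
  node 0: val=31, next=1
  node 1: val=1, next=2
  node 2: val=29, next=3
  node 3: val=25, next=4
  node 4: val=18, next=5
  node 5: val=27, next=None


Floyd's tortoise (slow, +1) and hare (fast, +2):
  init: slow=0, fast=0
  step 1: slow=1, fast=2
  step 2: slow=2, fast=4
  step 3: fast 4->5->None, no cycle

Cycle: no


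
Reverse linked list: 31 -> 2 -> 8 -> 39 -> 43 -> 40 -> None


Step 1: curr=31, set curr.next=prev(None) | reversed so far: 31
Step 2: curr=2, set curr.next=prev(31) | reversed so far: 2 -> 31
Step 3: curr=8, set curr.next=prev(2) | reversed so far: 8 -> 2 -> 31
Step 4: curr=39, set curr.next=prev(8) | reversed so far: 39 -> 8 -> 2 -> 31
Step 5: curr=43, set curr.next=prev(39) | reversed so far: 43 -> 39 -> 8 -> 2 -> 31
Step 6: curr=40, set curr.next=prev(43) | reversed so far: 40 -> 43 -> 39 -> 8 -> 2 -> 31

40 -> 43 -> 39 -> 8 -> 2 -> 31 -> None


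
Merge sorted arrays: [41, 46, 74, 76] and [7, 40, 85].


Take 7 from B
Take 40 from B
Take 41 from A
Take 46 from A
Take 74 from A
Take 76 from A

Merged: [7, 40, 41, 46, 74, 76, 85]


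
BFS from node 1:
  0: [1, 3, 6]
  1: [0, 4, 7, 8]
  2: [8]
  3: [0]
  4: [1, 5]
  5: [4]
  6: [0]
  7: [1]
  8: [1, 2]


Visit 1, enqueue [0, 4, 7, 8]
Visit 0, enqueue [3, 6]
Visit 4, enqueue [5]
Visit 7, enqueue []
Visit 8, enqueue [2]
Visit 3, enqueue []
Visit 6, enqueue []
Visit 5, enqueue []
Visit 2, enqueue []

BFS order: [1, 0, 4, 7, 8, 3, 6, 5, 2]


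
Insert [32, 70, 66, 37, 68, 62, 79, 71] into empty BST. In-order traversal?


Insert 32: root
Insert 70: R from 32
Insert 66: R from 32 -> L from 70
Insert 37: R from 32 -> L from 70 -> L from 66
Insert 68: R from 32 -> L from 70 -> R from 66
Insert 62: R from 32 -> L from 70 -> L from 66 -> R from 37
Insert 79: R from 32 -> R from 70
Insert 71: R from 32 -> R from 70 -> L from 79

In-order: [32, 37, 62, 66, 68, 70, 71, 79]


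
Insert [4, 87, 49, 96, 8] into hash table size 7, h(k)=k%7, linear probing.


Insert 4: h=4 -> slot 4
Insert 87: h=3 -> slot 3
Insert 49: h=0 -> slot 0
Insert 96: h=5 -> slot 5
Insert 8: h=1 -> slot 1

Table: [49, 8, None, 87, 4, 96, None]


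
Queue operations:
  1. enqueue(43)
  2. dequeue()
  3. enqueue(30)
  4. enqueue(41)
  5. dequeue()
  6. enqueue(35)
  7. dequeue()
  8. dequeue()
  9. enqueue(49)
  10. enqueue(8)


enqueue(43) -> [43]
dequeue()->43, []
enqueue(30) -> [30]
enqueue(41) -> [30, 41]
dequeue()->30, [41]
enqueue(35) -> [41, 35]
dequeue()->41, [35]
dequeue()->35, []
enqueue(49) -> [49]
enqueue(8) -> [49, 8]

Final queue: [49, 8]


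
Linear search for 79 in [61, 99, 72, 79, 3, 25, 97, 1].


i=0: 61!=79
i=1: 99!=79
i=2: 72!=79
i=3: 79==79 found!

Found at 3, 4 comps


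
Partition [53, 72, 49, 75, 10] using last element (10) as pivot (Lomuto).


Pivot: 10
Place pivot at 0: [10, 72, 49, 75, 53]

Partitioned: [10, 72, 49, 75, 53]


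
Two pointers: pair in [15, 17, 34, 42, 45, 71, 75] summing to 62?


lo=0(15)+hi=6(75)=90
lo=0(15)+hi=5(71)=86
lo=0(15)+hi=4(45)=60
lo=1(17)+hi=4(45)=62

Yes: 17+45=62


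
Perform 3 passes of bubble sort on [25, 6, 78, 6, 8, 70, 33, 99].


Initial: [25, 6, 78, 6, 8, 70, 33, 99]
Pass 1: [6, 25, 6, 8, 70, 33, 78, 99] (5 swaps)
Pass 2: [6, 6, 8, 25, 33, 70, 78, 99] (3 swaps)
Pass 3: [6, 6, 8, 25, 33, 70, 78, 99] (0 swaps)

After 3 passes: [6, 6, 8, 25, 33, 70, 78, 99]


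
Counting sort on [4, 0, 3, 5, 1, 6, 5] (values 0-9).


Input: [4, 0, 3, 5, 1, 6, 5]
Counts: [1, 1, 0, 1, 1, 2, 1, 0, 0, 0]

Sorted: [0, 1, 3, 4, 5, 5, 6]


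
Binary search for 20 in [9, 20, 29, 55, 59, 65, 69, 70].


Step 1: lo=0, hi=7, mid=3, val=55
Step 2: lo=0, hi=2, mid=1, val=20

Found at index 1


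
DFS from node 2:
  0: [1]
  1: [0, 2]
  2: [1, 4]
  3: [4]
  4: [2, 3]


Visit 2, push [4, 1]
Visit 1, push [0]
Visit 0, push []
Visit 4, push [3]
Visit 3, push []

DFS order: [2, 1, 0, 4, 3]


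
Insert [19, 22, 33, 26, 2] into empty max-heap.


Insert 19: [19]
Insert 22: [22, 19]
Insert 33: [33, 19, 22]
Insert 26: [33, 26, 22, 19]
Insert 2: [33, 26, 22, 19, 2]

Final heap: [33, 26, 22, 19, 2]


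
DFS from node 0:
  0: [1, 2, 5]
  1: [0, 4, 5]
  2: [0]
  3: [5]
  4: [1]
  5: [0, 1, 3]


Visit 0, push [5, 2, 1]
Visit 1, push [5, 4]
Visit 4, push []
Visit 5, push [3]
Visit 3, push []
Visit 2, push []

DFS order: [0, 1, 4, 5, 3, 2]


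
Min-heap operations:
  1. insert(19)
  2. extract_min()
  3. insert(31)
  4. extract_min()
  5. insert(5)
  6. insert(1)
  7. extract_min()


insert(19) -> [19]
extract_min()->19, []
insert(31) -> [31]
extract_min()->31, []
insert(5) -> [5]
insert(1) -> [1, 5]
extract_min()->1, [5]

Final heap: [5]


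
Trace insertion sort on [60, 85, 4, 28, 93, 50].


Initial: [60, 85, 4, 28, 93, 50]
Insert 85: [60, 85, 4, 28, 93, 50]
Insert 4: [4, 60, 85, 28, 93, 50]
Insert 28: [4, 28, 60, 85, 93, 50]
Insert 93: [4, 28, 60, 85, 93, 50]
Insert 50: [4, 28, 50, 60, 85, 93]

Sorted: [4, 28, 50, 60, 85, 93]


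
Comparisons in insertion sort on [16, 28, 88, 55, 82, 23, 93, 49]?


Algorithm: insertion sort
Input: [16, 28, 88, 55, 82, 23, 93, 49]
Sorted: [16, 23, 28, 49, 55, 82, 88, 93]

17


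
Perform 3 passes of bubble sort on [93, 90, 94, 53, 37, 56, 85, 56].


Initial: [93, 90, 94, 53, 37, 56, 85, 56]
Pass 1: [90, 93, 53, 37, 56, 85, 56, 94] (6 swaps)
Pass 2: [90, 53, 37, 56, 85, 56, 93, 94] (5 swaps)
Pass 3: [53, 37, 56, 85, 56, 90, 93, 94] (5 swaps)

After 3 passes: [53, 37, 56, 85, 56, 90, 93, 94]


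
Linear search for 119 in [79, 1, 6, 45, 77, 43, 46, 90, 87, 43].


i=0: 79!=119
i=1: 1!=119
i=2: 6!=119
i=3: 45!=119
i=4: 77!=119
i=5: 43!=119
i=6: 46!=119
i=7: 90!=119
i=8: 87!=119
i=9: 43!=119

Not found, 10 comps


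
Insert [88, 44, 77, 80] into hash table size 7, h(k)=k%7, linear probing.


Insert 88: h=4 -> slot 4
Insert 44: h=2 -> slot 2
Insert 77: h=0 -> slot 0
Insert 80: h=3 -> slot 3

Table: [77, None, 44, 80, 88, None, None]


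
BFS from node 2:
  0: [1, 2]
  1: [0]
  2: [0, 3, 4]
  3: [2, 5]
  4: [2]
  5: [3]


Visit 2, enqueue [0, 3, 4]
Visit 0, enqueue [1]
Visit 3, enqueue [5]
Visit 4, enqueue []
Visit 1, enqueue []
Visit 5, enqueue []

BFS order: [2, 0, 3, 4, 1, 5]


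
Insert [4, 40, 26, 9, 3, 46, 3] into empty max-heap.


Insert 4: [4]
Insert 40: [40, 4]
Insert 26: [40, 4, 26]
Insert 9: [40, 9, 26, 4]
Insert 3: [40, 9, 26, 4, 3]
Insert 46: [46, 9, 40, 4, 3, 26]
Insert 3: [46, 9, 40, 4, 3, 26, 3]

Final heap: [46, 9, 40, 4, 3, 26, 3]


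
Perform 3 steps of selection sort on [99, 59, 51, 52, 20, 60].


Initial: [99, 59, 51, 52, 20, 60]
Step 1: min=20 at 4
  Swap: [20, 59, 51, 52, 99, 60]
Step 2: min=51 at 2
  Swap: [20, 51, 59, 52, 99, 60]
Step 3: min=52 at 3
  Swap: [20, 51, 52, 59, 99, 60]

After 3 steps: [20, 51, 52, 59, 99, 60]


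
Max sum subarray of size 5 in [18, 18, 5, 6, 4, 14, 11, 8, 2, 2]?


[0:5]: 51
[1:6]: 47
[2:7]: 40
[3:8]: 43
[4:9]: 39
[5:10]: 37

Max: 51 at [0:5]


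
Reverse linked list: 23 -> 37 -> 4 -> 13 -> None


Step 1: curr=23, set curr.next=prev(None) | reversed so far: 23
Step 2: curr=37, set curr.next=prev(23) | reversed so far: 37 -> 23
Step 3: curr=4, set curr.next=prev(37) | reversed so far: 4 -> 37 -> 23
Step 4: curr=13, set curr.next=prev(4) | reversed so far: 13 -> 4 -> 37 -> 23

13 -> 4 -> 37 -> 23 -> None


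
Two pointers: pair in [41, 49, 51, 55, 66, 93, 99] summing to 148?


lo=0(41)+hi=6(99)=140
lo=1(49)+hi=6(99)=148

Yes: 49+99=148


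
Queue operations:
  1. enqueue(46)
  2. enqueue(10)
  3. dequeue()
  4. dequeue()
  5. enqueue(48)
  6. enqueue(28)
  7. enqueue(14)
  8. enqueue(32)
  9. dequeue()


enqueue(46) -> [46]
enqueue(10) -> [46, 10]
dequeue()->46, [10]
dequeue()->10, []
enqueue(48) -> [48]
enqueue(28) -> [48, 28]
enqueue(14) -> [48, 28, 14]
enqueue(32) -> [48, 28, 14, 32]
dequeue()->48, [28, 14, 32]

Final queue: [28, 14, 32]


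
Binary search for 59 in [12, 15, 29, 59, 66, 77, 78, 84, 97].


Step 1: lo=0, hi=8, mid=4, val=66
Step 2: lo=0, hi=3, mid=1, val=15
Step 3: lo=2, hi=3, mid=2, val=29
Step 4: lo=3, hi=3, mid=3, val=59

Found at index 3


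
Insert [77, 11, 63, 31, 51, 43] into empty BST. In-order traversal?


Insert 77: root
Insert 11: L from 77
Insert 63: L from 77 -> R from 11
Insert 31: L from 77 -> R from 11 -> L from 63
Insert 51: L from 77 -> R from 11 -> L from 63 -> R from 31
Insert 43: L from 77 -> R from 11 -> L from 63 -> R from 31 -> L from 51

In-order: [11, 31, 43, 51, 63, 77]


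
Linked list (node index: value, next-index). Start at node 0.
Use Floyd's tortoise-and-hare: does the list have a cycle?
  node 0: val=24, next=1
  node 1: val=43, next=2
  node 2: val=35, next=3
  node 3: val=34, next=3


Floyd's tortoise (slow, +1) and hare (fast, +2):
  init: slow=0, fast=0
  step 1: slow=1, fast=2
  step 2: slow=2, fast=3
  step 3: slow=3, fast=3
  slow == fast at node 3: cycle detected

Cycle: yes


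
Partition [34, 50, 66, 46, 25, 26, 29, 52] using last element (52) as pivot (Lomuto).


Pivot: 52
  34 <= 52: advance i (no swap)
  50 <= 52: advance i (no swap)
  46 <= 52: swap -> [34, 50, 46, 66, 25, 26, 29, 52]
  25 <= 52: swap -> [34, 50, 46, 25, 66, 26, 29, 52]
  26 <= 52: swap -> [34, 50, 46, 25, 26, 66, 29, 52]
  29 <= 52: swap -> [34, 50, 46, 25, 26, 29, 66, 52]
Place pivot at 6: [34, 50, 46, 25, 26, 29, 52, 66]

Partitioned: [34, 50, 46, 25, 26, 29, 52, 66]


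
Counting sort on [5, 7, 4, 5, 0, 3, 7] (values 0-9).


Input: [5, 7, 4, 5, 0, 3, 7]
Counts: [1, 0, 0, 1, 1, 2, 0, 2, 0, 0]

Sorted: [0, 3, 4, 5, 5, 7, 7]


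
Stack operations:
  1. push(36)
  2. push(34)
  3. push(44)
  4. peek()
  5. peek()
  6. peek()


push(36) -> [36]
push(34) -> [36, 34]
push(44) -> [36, 34, 44]
peek()->44
peek()->44
peek()->44

Final stack: [36, 34, 44]


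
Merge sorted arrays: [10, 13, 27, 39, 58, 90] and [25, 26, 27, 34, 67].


Take 10 from A
Take 13 from A
Take 25 from B
Take 26 from B
Take 27 from A
Take 27 from B
Take 34 from B
Take 39 from A
Take 58 from A
Take 67 from B

Merged: [10, 13, 25, 26, 27, 27, 34, 39, 58, 67, 90]


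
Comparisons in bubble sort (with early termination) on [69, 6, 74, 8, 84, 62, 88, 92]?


Algorithm: bubble sort (with early termination)
Input: [69, 6, 74, 8, 84, 62, 88, 92]
Sorted: [6, 8, 62, 69, 74, 84, 88, 92]

22


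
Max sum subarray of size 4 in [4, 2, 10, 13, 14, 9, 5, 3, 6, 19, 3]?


[0:4]: 29
[1:5]: 39
[2:6]: 46
[3:7]: 41
[4:8]: 31
[5:9]: 23
[6:10]: 33
[7:11]: 31

Max: 46 at [2:6]


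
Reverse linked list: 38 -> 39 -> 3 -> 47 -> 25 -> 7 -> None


Step 1: curr=38, set curr.next=prev(None) | reversed so far: 38
Step 2: curr=39, set curr.next=prev(38) | reversed so far: 39 -> 38
Step 3: curr=3, set curr.next=prev(39) | reversed so far: 3 -> 39 -> 38
Step 4: curr=47, set curr.next=prev(3) | reversed so far: 47 -> 3 -> 39 -> 38
Step 5: curr=25, set curr.next=prev(47) | reversed so far: 25 -> 47 -> 3 -> 39 -> 38
Step 6: curr=7, set curr.next=prev(25) | reversed so far: 7 -> 25 -> 47 -> 3 -> 39 -> 38

7 -> 25 -> 47 -> 3 -> 39 -> 38 -> None


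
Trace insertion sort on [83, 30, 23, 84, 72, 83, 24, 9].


Initial: [83, 30, 23, 84, 72, 83, 24, 9]
Insert 30: [30, 83, 23, 84, 72, 83, 24, 9]
Insert 23: [23, 30, 83, 84, 72, 83, 24, 9]
Insert 84: [23, 30, 83, 84, 72, 83, 24, 9]
Insert 72: [23, 30, 72, 83, 84, 83, 24, 9]
Insert 83: [23, 30, 72, 83, 83, 84, 24, 9]
Insert 24: [23, 24, 30, 72, 83, 83, 84, 9]
Insert 9: [9, 23, 24, 30, 72, 83, 83, 84]

Sorted: [9, 23, 24, 30, 72, 83, 83, 84]


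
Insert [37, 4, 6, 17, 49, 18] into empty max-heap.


Insert 37: [37]
Insert 4: [37, 4]
Insert 6: [37, 4, 6]
Insert 17: [37, 17, 6, 4]
Insert 49: [49, 37, 6, 4, 17]
Insert 18: [49, 37, 18, 4, 17, 6]

Final heap: [49, 37, 18, 4, 17, 6]


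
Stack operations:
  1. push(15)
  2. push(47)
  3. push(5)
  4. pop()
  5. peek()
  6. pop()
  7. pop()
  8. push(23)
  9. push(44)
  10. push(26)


push(15) -> [15]
push(47) -> [15, 47]
push(5) -> [15, 47, 5]
pop()->5, [15, 47]
peek()->47
pop()->47, [15]
pop()->15, []
push(23) -> [23]
push(44) -> [23, 44]
push(26) -> [23, 44, 26]

Final stack: [23, 44, 26]


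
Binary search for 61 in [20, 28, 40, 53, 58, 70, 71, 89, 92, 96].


Step 1: lo=0, hi=9, mid=4, val=58
Step 2: lo=5, hi=9, mid=7, val=89
Step 3: lo=5, hi=6, mid=5, val=70

Not found


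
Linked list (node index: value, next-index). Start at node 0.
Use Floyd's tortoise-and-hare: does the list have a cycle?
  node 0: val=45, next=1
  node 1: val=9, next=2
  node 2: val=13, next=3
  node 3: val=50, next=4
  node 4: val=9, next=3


Floyd's tortoise (slow, +1) and hare (fast, +2):
  init: slow=0, fast=0
  step 1: slow=1, fast=2
  step 2: slow=2, fast=4
  step 3: slow=3, fast=4
  step 4: slow=4, fast=4
  slow == fast at node 4: cycle detected

Cycle: yes


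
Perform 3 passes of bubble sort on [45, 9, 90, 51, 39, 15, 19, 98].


Initial: [45, 9, 90, 51, 39, 15, 19, 98]
Pass 1: [9, 45, 51, 39, 15, 19, 90, 98] (5 swaps)
Pass 2: [9, 45, 39, 15, 19, 51, 90, 98] (3 swaps)
Pass 3: [9, 39, 15, 19, 45, 51, 90, 98] (3 swaps)

After 3 passes: [9, 39, 15, 19, 45, 51, 90, 98]


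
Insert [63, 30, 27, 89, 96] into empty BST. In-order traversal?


Insert 63: root
Insert 30: L from 63
Insert 27: L from 63 -> L from 30
Insert 89: R from 63
Insert 96: R from 63 -> R from 89

In-order: [27, 30, 63, 89, 96]


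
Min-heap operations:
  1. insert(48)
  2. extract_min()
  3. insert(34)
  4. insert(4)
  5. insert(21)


insert(48) -> [48]
extract_min()->48, []
insert(34) -> [34]
insert(4) -> [4, 34]
insert(21) -> [4, 34, 21]

Final heap: [4, 34, 21]


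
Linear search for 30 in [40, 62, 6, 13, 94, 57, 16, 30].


i=0: 40!=30
i=1: 62!=30
i=2: 6!=30
i=3: 13!=30
i=4: 94!=30
i=5: 57!=30
i=6: 16!=30
i=7: 30==30 found!

Found at 7, 8 comps


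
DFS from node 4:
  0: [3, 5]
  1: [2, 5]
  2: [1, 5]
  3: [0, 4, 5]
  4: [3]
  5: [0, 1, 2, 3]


Visit 4, push [3]
Visit 3, push [5, 0]
Visit 0, push [5]
Visit 5, push [2, 1]
Visit 1, push [2]
Visit 2, push []

DFS order: [4, 3, 0, 5, 1, 2]


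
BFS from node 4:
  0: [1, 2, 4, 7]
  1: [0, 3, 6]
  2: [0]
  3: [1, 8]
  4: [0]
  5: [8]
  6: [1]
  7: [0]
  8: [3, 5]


Visit 4, enqueue [0]
Visit 0, enqueue [1, 2, 7]
Visit 1, enqueue [3, 6]
Visit 2, enqueue []
Visit 7, enqueue []
Visit 3, enqueue [8]
Visit 6, enqueue []
Visit 8, enqueue [5]
Visit 5, enqueue []

BFS order: [4, 0, 1, 2, 7, 3, 6, 8, 5]


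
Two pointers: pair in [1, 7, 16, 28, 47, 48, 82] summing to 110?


lo=0(1)+hi=6(82)=83
lo=1(7)+hi=6(82)=89
lo=2(16)+hi=6(82)=98
lo=3(28)+hi=6(82)=110

Yes: 28+82=110


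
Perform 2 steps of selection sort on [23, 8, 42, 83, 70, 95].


Initial: [23, 8, 42, 83, 70, 95]
Step 1: min=8 at 1
  Swap: [8, 23, 42, 83, 70, 95]
Step 2: min=23 at 1
  Swap: [8, 23, 42, 83, 70, 95]

After 2 steps: [8, 23, 42, 83, 70, 95]


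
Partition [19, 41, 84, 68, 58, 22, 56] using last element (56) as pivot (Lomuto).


Pivot: 56
  19 <= 56: advance i (no swap)
  41 <= 56: advance i (no swap)
  22 <= 56: swap -> [19, 41, 22, 68, 58, 84, 56]
Place pivot at 3: [19, 41, 22, 56, 58, 84, 68]

Partitioned: [19, 41, 22, 56, 58, 84, 68]


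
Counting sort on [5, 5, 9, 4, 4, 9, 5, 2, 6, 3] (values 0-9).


Input: [5, 5, 9, 4, 4, 9, 5, 2, 6, 3]
Counts: [0, 0, 1, 1, 2, 3, 1, 0, 0, 2]

Sorted: [2, 3, 4, 4, 5, 5, 5, 6, 9, 9]


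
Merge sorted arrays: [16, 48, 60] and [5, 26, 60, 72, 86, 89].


Take 5 from B
Take 16 from A
Take 26 from B
Take 48 from A
Take 60 from A

Merged: [5, 16, 26, 48, 60, 60, 72, 86, 89]


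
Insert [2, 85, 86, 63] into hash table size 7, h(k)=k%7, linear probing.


Insert 2: h=2 -> slot 2
Insert 85: h=1 -> slot 1
Insert 86: h=2, 1 probes -> slot 3
Insert 63: h=0 -> slot 0

Table: [63, 85, 2, 86, None, None, None]


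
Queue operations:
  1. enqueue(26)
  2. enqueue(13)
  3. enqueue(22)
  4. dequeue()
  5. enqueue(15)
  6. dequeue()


enqueue(26) -> [26]
enqueue(13) -> [26, 13]
enqueue(22) -> [26, 13, 22]
dequeue()->26, [13, 22]
enqueue(15) -> [13, 22, 15]
dequeue()->13, [22, 15]

Final queue: [22, 15]


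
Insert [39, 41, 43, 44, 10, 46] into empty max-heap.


Insert 39: [39]
Insert 41: [41, 39]
Insert 43: [43, 39, 41]
Insert 44: [44, 43, 41, 39]
Insert 10: [44, 43, 41, 39, 10]
Insert 46: [46, 43, 44, 39, 10, 41]

Final heap: [46, 43, 44, 39, 10, 41]


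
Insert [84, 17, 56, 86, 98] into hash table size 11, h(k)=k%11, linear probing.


Insert 84: h=7 -> slot 7
Insert 17: h=6 -> slot 6
Insert 56: h=1 -> slot 1
Insert 86: h=9 -> slot 9
Insert 98: h=10 -> slot 10

Table: [None, 56, None, None, None, None, 17, 84, None, 86, 98]


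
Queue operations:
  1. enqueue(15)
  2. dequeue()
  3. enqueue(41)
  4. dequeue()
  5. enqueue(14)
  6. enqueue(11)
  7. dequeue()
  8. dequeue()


enqueue(15) -> [15]
dequeue()->15, []
enqueue(41) -> [41]
dequeue()->41, []
enqueue(14) -> [14]
enqueue(11) -> [14, 11]
dequeue()->14, [11]
dequeue()->11, []

Final queue: []


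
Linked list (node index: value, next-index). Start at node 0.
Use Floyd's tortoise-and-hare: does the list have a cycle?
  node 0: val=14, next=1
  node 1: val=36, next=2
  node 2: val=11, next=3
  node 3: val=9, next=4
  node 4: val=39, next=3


Floyd's tortoise (slow, +1) and hare (fast, +2):
  init: slow=0, fast=0
  step 1: slow=1, fast=2
  step 2: slow=2, fast=4
  step 3: slow=3, fast=4
  step 4: slow=4, fast=4
  slow == fast at node 4: cycle detected

Cycle: yes


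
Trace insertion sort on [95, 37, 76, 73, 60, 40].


Initial: [95, 37, 76, 73, 60, 40]
Insert 37: [37, 95, 76, 73, 60, 40]
Insert 76: [37, 76, 95, 73, 60, 40]
Insert 73: [37, 73, 76, 95, 60, 40]
Insert 60: [37, 60, 73, 76, 95, 40]
Insert 40: [37, 40, 60, 73, 76, 95]

Sorted: [37, 40, 60, 73, 76, 95]


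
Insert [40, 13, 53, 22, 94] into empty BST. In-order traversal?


Insert 40: root
Insert 13: L from 40
Insert 53: R from 40
Insert 22: L from 40 -> R from 13
Insert 94: R from 40 -> R from 53

In-order: [13, 22, 40, 53, 94]


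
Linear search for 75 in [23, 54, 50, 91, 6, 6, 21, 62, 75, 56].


i=0: 23!=75
i=1: 54!=75
i=2: 50!=75
i=3: 91!=75
i=4: 6!=75
i=5: 6!=75
i=6: 21!=75
i=7: 62!=75
i=8: 75==75 found!

Found at 8, 9 comps


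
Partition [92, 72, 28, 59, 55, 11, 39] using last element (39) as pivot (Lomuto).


Pivot: 39
  28 <= 39: swap -> [28, 72, 92, 59, 55, 11, 39]
  11 <= 39: swap -> [28, 11, 92, 59, 55, 72, 39]
Place pivot at 2: [28, 11, 39, 59, 55, 72, 92]

Partitioned: [28, 11, 39, 59, 55, 72, 92]


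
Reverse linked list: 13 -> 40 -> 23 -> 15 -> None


Step 1: curr=13, set curr.next=prev(None) | reversed so far: 13
Step 2: curr=40, set curr.next=prev(13) | reversed so far: 40 -> 13
Step 3: curr=23, set curr.next=prev(40) | reversed so far: 23 -> 40 -> 13
Step 4: curr=15, set curr.next=prev(23) | reversed so far: 15 -> 23 -> 40 -> 13

15 -> 23 -> 40 -> 13 -> None


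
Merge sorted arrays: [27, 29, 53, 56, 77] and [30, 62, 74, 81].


Take 27 from A
Take 29 from A
Take 30 from B
Take 53 from A
Take 56 from A
Take 62 from B
Take 74 from B
Take 77 from A

Merged: [27, 29, 30, 53, 56, 62, 74, 77, 81]


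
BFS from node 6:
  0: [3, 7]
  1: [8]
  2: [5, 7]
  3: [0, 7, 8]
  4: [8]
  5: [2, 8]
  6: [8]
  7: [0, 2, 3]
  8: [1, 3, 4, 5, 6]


Visit 6, enqueue [8]
Visit 8, enqueue [1, 3, 4, 5]
Visit 1, enqueue []
Visit 3, enqueue [0, 7]
Visit 4, enqueue []
Visit 5, enqueue [2]
Visit 0, enqueue []
Visit 7, enqueue []
Visit 2, enqueue []

BFS order: [6, 8, 1, 3, 4, 5, 0, 7, 2]


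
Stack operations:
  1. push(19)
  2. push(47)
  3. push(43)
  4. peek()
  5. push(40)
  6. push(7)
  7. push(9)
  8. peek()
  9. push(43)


push(19) -> [19]
push(47) -> [19, 47]
push(43) -> [19, 47, 43]
peek()->43
push(40) -> [19, 47, 43, 40]
push(7) -> [19, 47, 43, 40, 7]
push(9) -> [19, 47, 43, 40, 7, 9]
peek()->9
push(43) -> [19, 47, 43, 40, 7, 9, 43]

Final stack: [19, 47, 43, 40, 7, 9, 43]


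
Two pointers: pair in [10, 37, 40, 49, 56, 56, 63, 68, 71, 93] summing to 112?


lo=0(10)+hi=9(93)=103
lo=1(37)+hi=9(93)=130
lo=1(37)+hi=8(71)=108
lo=2(40)+hi=8(71)=111
lo=3(49)+hi=8(71)=120
lo=3(49)+hi=7(68)=117
lo=3(49)+hi=6(63)=112

Yes: 49+63=112


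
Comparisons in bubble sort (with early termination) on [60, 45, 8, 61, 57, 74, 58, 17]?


Algorithm: bubble sort (with early termination)
Input: [60, 45, 8, 61, 57, 74, 58, 17]
Sorted: [8, 17, 45, 57, 58, 60, 61, 74]

28


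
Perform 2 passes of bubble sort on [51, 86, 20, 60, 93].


Initial: [51, 86, 20, 60, 93]
Pass 1: [51, 20, 60, 86, 93] (2 swaps)
Pass 2: [20, 51, 60, 86, 93] (1 swaps)

After 2 passes: [20, 51, 60, 86, 93]


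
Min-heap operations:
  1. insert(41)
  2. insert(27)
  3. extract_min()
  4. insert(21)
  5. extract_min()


insert(41) -> [41]
insert(27) -> [27, 41]
extract_min()->27, [41]
insert(21) -> [21, 41]
extract_min()->21, [41]

Final heap: [41]


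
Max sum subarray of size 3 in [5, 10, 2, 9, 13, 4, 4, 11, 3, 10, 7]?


[0:3]: 17
[1:4]: 21
[2:5]: 24
[3:6]: 26
[4:7]: 21
[5:8]: 19
[6:9]: 18
[7:10]: 24
[8:11]: 20

Max: 26 at [3:6]


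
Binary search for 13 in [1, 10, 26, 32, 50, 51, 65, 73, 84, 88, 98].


Step 1: lo=0, hi=10, mid=5, val=51
Step 2: lo=0, hi=4, mid=2, val=26
Step 3: lo=0, hi=1, mid=0, val=1
Step 4: lo=1, hi=1, mid=1, val=10

Not found


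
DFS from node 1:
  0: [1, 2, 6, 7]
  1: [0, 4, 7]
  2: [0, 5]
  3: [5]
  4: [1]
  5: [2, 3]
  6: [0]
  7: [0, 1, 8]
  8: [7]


Visit 1, push [7, 4, 0]
Visit 0, push [7, 6, 2]
Visit 2, push [5]
Visit 5, push [3]
Visit 3, push []
Visit 6, push []
Visit 7, push [8]
Visit 8, push []
Visit 4, push []

DFS order: [1, 0, 2, 5, 3, 6, 7, 8, 4]


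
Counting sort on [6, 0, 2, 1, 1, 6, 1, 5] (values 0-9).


Input: [6, 0, 2, 1, 1, 6, 1, 5]
Counts: [1, 3, 1, 0, 0, 1, 2, 0, 0, 0]

Sorted: [0, 1, 1, 1, 2, 5, 6, 6]


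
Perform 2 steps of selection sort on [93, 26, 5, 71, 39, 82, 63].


Initial: [93, 26, 5, 71, 39, 82, 63]
Step 1: min=5 at 2
  Swap: [5, 26, 93, 71, 39, 82, 63]
Step 2: min=26 at 1
  Swap: [5, 26, 93, 71, 39, 82, 63]

After 2 steps: [5, 26, 93, 71, 39, 82, 63]


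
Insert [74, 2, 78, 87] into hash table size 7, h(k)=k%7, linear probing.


Insert 74: h=4 -> slot 4
Insert 2: h=2 -> slot 2
Insert 78: h=1 -> slot 1
Insert 87: h=3 -> slot 3

Table: [None, 78, 2, 87, 74, None, None]


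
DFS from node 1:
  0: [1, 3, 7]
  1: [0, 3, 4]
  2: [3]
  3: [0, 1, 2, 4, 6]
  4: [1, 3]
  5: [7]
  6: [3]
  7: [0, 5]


Visit 1, push [4, 3, 0]
Visit 0, push [7, 3]
Visit 3, push [6, 4, 2]
Visit 2, push []
Visit 4, push []
Visit 6, push []
Visit 7, push [5]
Visit 5, push []

DFS order: [1, 0, 3, 2, 4, 6, 7, 5]


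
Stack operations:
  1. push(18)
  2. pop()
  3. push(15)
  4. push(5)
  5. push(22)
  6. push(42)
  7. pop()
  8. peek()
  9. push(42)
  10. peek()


push(18) -> [18]
pop()->18, []
push(15) -> [15]
push(5) -> [15, 5]
push(22) -> [15, 5, 22]
push(42) -> [15, 5, 22, 42]
pop()->42, [15, 5, 22]
peek()->22
push(42) -> [15, 5, 22, 42]
peek()->42

Final stack: [15, 5, 22, 42]


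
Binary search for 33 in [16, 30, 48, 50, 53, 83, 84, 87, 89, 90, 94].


Step 1: lo=0, hi=10, mid=5, val=83
Step 2: lo=0, hi=4, mid=2, val=48
Step 3: lo=0, hi=1, mid=0, val=16
Step 4: lo=1, hi=1, mid=1, val=30

Not found


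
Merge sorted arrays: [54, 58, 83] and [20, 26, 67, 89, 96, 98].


Take 20 from B
Take 26 from B
Take 54 from A
Take 58 from A
Take 67 from B
Take 83 from A

Merged: [20, 26, 54, 58, 67, 83, 89, 96, 98]


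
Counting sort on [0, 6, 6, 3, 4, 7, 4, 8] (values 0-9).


Input: [0, 6, 6, 3, 4, 7, 4, 8]
Counts: [1, 0, 0, 1, 2, 0, 2, 1, 1, 0]

Sorted: [0, 3, 4, 4, 6, 6, 7, 8]


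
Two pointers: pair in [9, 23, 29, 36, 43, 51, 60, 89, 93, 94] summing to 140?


lo=0(9)+hi=9(94)=103
lo=1(23)+hi=9(94)=117
lo=2(29)+hi=9(94)=123
lo=3(36)+hi=9(94)=130
lo=4(43)+hi=9(94)=137
lo=5(51)+hi=9(94)=145
lo=5(51)+hi=8(93)=144
lo=5(51)+hi=7(89)=140

Yes: 51+89=140


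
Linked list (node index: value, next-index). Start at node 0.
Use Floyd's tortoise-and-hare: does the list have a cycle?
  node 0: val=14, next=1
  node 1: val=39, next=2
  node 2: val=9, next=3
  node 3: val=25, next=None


Floyd's tortoise (slow, +1) and hare (fast, +2):
  init: slow=0, fast=0
  step 1: slow=1, fast=2
  step 2: fast 2->3->None, no cycle

Cycle: no


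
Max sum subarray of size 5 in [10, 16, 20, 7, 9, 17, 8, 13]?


[0:5]: 62
[1:6]: 69
[2:7]: 61
[3:8]: 54

Max: 69 at [1:6]


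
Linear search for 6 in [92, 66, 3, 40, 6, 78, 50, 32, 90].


i=0: 92!=6
i=1: 66!=6
i=2: 3!=6
i=3: 40!=6
i=4: 6==6 found!

Found at 4, 5 comps


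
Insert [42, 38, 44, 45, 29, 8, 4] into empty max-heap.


Insert 42: [42]
Insert 38: [42, 38]
Insert 44: [44, 38, 42]
Insert 45: [45, 44, 42, 38]
Insert 29: [45, 44, 42, 38, 29]
Insert 8: [45, 44, 42, 38, 29, 8]
Insert 4: [45, 44, 42, 38, 29, 8, 4]

Final heap: [45, 44, 42, 38, 29, 8, 4]


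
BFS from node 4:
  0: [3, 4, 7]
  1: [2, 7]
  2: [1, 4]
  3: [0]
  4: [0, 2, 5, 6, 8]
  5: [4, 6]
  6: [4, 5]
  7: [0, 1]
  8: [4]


Visit 4, enqueue [0, 2, 5, 6, 8]
Visit 0, enqueue [3, 7]
Visit 2, enqueue [1]
Visit 5, enqueue []
Visit 6, enqueue []
Visit 8, enqueue []
Visit 3, enqueue []
Visit 7, enqueue []
Visit 1, enqueue []

BFS order: [4, 0, 2, 5, 6, 8, 3, 7, 1]


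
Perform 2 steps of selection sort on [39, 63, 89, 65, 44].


Initial: [39, 63, 89, 65, 44]
Step 1: min=39 at 0
  Swap: [39, 63, 89, 65, 44]
Step 2: min=44 at 4
  Swap: [39, 44, 89, 65, 63]

After 2 steps: [39, 44, 89, 65, 63]


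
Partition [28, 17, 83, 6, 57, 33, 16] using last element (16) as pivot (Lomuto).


Pivot: 16
  6 <= 16: swap -> [6, 17, 83, 28, 57, 33, 16]
Place pivot at 1: [6, 16, 83, 28, 57, 33, 17]

Partitioned: [6, 16, 83, 28, 57, 33, 17]


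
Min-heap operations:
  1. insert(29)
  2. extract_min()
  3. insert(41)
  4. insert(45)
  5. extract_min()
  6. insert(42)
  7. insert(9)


insert(29) -> [29]
extract_min()->29, []
insert(41) -> [41]
insert(45) -> [41, 45]
extract_min()->41, [45]
insert(42) -> [42, 45]
insert(9) -> [9, 45, 42]

Final heap: [9, 45, 42]


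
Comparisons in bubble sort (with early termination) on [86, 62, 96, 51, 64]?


Algorithm: bubble sort (with early termination)
Input: [86, 62, 96, 51, 64]
Sorted: [51, 62, 64, 86, 96]

10


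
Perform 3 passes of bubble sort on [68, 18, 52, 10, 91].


Initial: [68, 18, 52, 10, 91]
Pass 1: [18, 52, 10, 68, 91] (3 swaps)
Pass 2: [18, 10, 52, 68, 91] (1 swaps)
Pass 3: [10, 18, 52, 68, 91] (1 swaps)

After 3 passes: [10, 18, 52, 68, 91]


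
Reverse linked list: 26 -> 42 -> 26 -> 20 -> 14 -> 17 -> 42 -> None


Step 1: curr=26, set curr.next=prev(None) | reversed so far: 26
Step 2: curr=42, set curr.next=prev(26) | reversed so far: 42 -> 26
Step 3: curr=26, set curr.next=prev(42) | reversed so far: 26 -> 42 -> 26
Step 4: curr=20, set curr.next=prev(26) | reversed so far: 20 -> 26 -> 42 -> 26
Step 5: curr=14, set curr.next=prev(20) | reversed so far: 14 -> 20 -> 26 -> 42 -> 26
Step 6: curr=17, set curr.next=prev(14) | reversed so far: 17 -> 14 -> 20 -> 26 -> 42 -> 26
Step 7: curr=42, set curr.next=prev(17) | reversed so far: 42 -> 17 -> 14 -> 20 -> 26 -> 42 -> 26

42 -> 17 -> 14 -> 20 -> 26 -> 42 -> 26 -> None


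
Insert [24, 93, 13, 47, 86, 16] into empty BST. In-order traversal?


Insert 24: root
Insert 93: R from 24
Insert 13: L from 24
Insert 47: R from 24 -> L from 93
Insert 86: R from 24 -> L from 93 -> R from 47
Insert 16: L from 24 -> R from 13

In-order: [13, 16, 24, 47, 86, 93]


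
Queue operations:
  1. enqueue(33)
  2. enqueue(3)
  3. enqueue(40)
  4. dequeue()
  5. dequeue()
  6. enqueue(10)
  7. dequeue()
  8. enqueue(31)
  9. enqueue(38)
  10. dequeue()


enqueue(33) -> [33]
enqueue(3) -> [33, 3]
enqueue(40) -> [33, 3, 40]
dequeue()->33, [3, 40]
dequeue()->3, [40]
enqueue(10) -> [40, 10]
dequeue()->40, [10]
enqueue(31) -> [10, 31]
enqueue(38) -> [10, 31, 38]
dequeue()->10, [31, 38]

Final queue: [31, 38]


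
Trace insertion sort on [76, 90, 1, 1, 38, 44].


Initial: [76, 90, 1, 1, 38, 44]
Insert 90: [76, 90, 1, 1, 38, 44]
Insert 1: [1, 76, 90, 1, 38, 44]
Insert 1: [1, 1, 76, 90, 38, 44]
Insert 38: [1, 1, 38, 76, 90, 44]
Insert 44: [1, 1, 38, 44, 76, 90]

Sorted: [1, 1, 38, 44, 76, 90]


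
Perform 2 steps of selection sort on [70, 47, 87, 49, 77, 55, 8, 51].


Initial: [70, 47, 87, 49, 77, 55, 8, 51]
Step 1: min=8 at 6
  Swap: [8, 47, 87, 49, 77, 55, 70, 51]
Step 2: min=47 at 1
  Swap: [8, 47, 87, 49, 77, 55, 70, 51]

After 2 steps: [8, 47, 87, 49, 77, 55, 70, 51]


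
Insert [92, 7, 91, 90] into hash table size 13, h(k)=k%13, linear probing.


Insert 92: h=1 -> slot 1
Insert 7: h=7 -> slot 7
Insert 91: h=0 -> slot 0
Insert 90: h=12 -> slot 12

Table: [91, 92, None, None, None, None, None, 7, None, None, None, None, 90]


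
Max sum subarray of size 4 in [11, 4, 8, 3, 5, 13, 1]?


[0:4]: 26
[1:5]: 20
[2:6]: 29
[3:7]: 22

Max: 29 at [2:6]


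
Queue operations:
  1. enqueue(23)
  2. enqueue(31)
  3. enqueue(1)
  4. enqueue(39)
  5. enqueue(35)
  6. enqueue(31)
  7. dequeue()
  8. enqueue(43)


enqueue(23) -> [23]
enqueue(31) -> [23, 31]
enqueue(1) -> [23, 31, 1]
enqueue(39) -> [23, 31, 1, 39]
enqueue(35) -> [23, 31, 1, 39, 35]
enqueue(31) -> [23, 31, 1, 39, 35, 31]
dequeue()->23, [31, 1, 39, 35, 31]
enqueue(43) -> [31, 1, 39, 35, 31, 43]

Final queue: [31, 1, 39, 35, 31, 43]


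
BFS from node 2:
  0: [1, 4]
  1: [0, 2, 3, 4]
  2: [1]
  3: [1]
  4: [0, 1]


Visit 2, enqueue [1]
Visit 1, enqueue [0, 3, 4]
Visit 0, enqueue []
Visit 3, enqueue []
Visit 4, enqueue []

BFS order: [2, 1, 0, 3, 4]


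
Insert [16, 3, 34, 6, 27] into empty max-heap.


Insert 16: [16]
Insert 3: [16, 3]
Insert 34: [34, 3, 16]
Insert 6: [34, 6, 16, 3]
Insert 27: [34, 27, 16, 3, 6]

Final heap: [34, 27, 16, 3, 6]


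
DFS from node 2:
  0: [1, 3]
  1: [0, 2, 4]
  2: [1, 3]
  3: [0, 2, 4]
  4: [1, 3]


Visit 2, push [3, 1]
Visit 1, push [4, 0]
Visit 0, push [3]
Visit 3, push [4]
Visit 4, push []

DFS order: [2, 1, 0, 3, 4]


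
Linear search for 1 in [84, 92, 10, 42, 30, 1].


i=0: 84!=1
i=1: 92!=1
i=2: 10!=1
i=3: 42!=1
i=4: 30!=1
i=5: 1==1 found!

Found at 5, 6 comps


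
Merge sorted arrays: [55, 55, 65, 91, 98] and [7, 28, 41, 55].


Take 7 from B
Take 28 from B
Take 41 from B
Take 55 from A
Take 55 from A
Take 55 from B

Merged: [7, 28, 41, 55, 55, 55, 65, 91, 98]


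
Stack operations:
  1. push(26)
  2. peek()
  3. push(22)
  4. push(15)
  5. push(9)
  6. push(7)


push(26) -> [26]
peek()->26
push(22) -> [26, 22]
push(15) -> [26, 22, 15]
push(9) -> [26, 22, 15, 9]
push(7) -> [26, 22, 15, 9, 7]

Final stack: [26, 22, 15, 9, 7]


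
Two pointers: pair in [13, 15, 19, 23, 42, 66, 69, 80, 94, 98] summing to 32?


lo=0(13)+hi=9(98)=111
lo=0(13)+hi=8(94)=107
lo=0(13)+hi=7(80)=93
lo=0(13)+hi=6(69)=82
lo=0(13)+hi=5(66)=79
lo=0(13)+hi=4(42)=55
lo=0(13)+hi=3(23)=36
lo=0(13)+hi=2(19)=32

Yes: 13+19=32


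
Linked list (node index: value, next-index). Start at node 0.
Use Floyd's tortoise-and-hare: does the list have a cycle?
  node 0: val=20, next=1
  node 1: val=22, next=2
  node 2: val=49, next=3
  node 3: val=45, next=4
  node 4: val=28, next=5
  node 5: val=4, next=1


Floyd's tortoise (slow, +1) and hare (fast, +2):
  init: slow=0, fast=0
  step 1: slow=1, fast=2
  step 2: slow=2, fast=4
  step 3: slow=3, fast=1
  step 4: slow=4, fast=3
  step 5: slow=5, fast=5
  slow == fast at node 5: cycle detected

Cycle: yes
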